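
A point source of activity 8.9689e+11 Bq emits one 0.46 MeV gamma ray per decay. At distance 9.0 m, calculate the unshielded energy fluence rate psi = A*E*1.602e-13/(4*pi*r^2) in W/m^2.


psi = A * E * 1.602e-13 / (4*pi*r^2)
psi = 8.9689e+11 * 0.46 * 1.602e-13 / (4*pi*9.0^2)
psi = 6.4933e-05 W/m^2

6.4933e-05


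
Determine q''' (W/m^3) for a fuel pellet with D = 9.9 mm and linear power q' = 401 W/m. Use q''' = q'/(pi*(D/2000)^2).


r = D / 2 / 1000 = 9.9 / 2 / 1000 = 0.00495 m
q''' = q' / (pi * r^2)
q''' = 401 / (pi * 0.00495^2)
q''' = 5.2094e+06 W/m^3

5.2094e+06


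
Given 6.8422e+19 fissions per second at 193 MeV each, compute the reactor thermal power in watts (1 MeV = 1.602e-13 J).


P = fission_rate * E_MeV * 1.602e-13
P = 6.8422e+19 * 193 * 1.602e-13
P = 2.1155e+09 W

2.1155e+09


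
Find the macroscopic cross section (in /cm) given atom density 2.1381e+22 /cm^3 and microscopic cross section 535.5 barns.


Sigma = N * sigma_barns * 1e-24
Sigma = 2.1381e+22 * 535.5 * 1e-24
Sigma = 11.450 /cm

11.450


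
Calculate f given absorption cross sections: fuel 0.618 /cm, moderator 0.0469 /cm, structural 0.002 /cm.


f = Sigma_a_fuel / (Sigma_a_fuel + Sigma_a_mod + Sigma_a_other)
f = 0.618 / (0.618 + 0.0469 + 0.002)
f = 0.92668

0.92668


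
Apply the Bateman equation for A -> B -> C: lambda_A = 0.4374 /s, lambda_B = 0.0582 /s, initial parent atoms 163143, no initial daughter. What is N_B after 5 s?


N_B(t) = lambda_A * N_A0 / (lambda_B - lambda_A) * [exp(-lambda_A*t) - exp(-lambda_B*t)]
exp(-0.4374*5) = 0.1122530; exp(-0.0582*5) = 0.7475157
N_B = 0.4374 * 163143 / (0.0582 - 0.4374) * (0.1122530 - 0.7475157)
N_B = 119545

119545


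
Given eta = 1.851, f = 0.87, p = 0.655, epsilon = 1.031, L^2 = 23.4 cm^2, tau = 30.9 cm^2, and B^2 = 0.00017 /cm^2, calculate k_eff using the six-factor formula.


k_inf = eta*f*p*eps = 1.851*0.87*0.655*1.031 = 1.087491
P_TNL = 1/(1 + L^2*B^2) = 1/(1 + 23.4*0.00017) = 0.9960378
P_FNL = exp(-B^2*tau) = exp(-0.00017*30.9) = 0.9947608
k_eff = k_inf * P_TNL * P_FNL = 1.087491 * 0.9960378 * 0.9947608
k_eff = 1.0775

1.0775


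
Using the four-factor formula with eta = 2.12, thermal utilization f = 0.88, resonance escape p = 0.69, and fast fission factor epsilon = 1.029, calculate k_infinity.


k_inf = eta * f * p * epsilon
k_inf = 2.12 * 0.88 * 0.69 * 1.029
k_inf = 1.3246

1.3246


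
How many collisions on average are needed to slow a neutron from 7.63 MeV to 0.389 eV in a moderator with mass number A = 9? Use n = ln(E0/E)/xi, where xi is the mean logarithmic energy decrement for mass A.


xi = 1 + (A-1)^2/(2A)*ln((A-1)/(A+1)) = 0.2066007 (for A = 9)
n = ln(E0/E) / xi
n = ln(7.63e6 / 0.389) / 0.2066007
n = ln(1.961440e+07) / 0.2066007 = 81.276

81.276


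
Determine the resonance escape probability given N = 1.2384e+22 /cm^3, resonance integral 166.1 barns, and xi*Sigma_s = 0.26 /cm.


p = exp(-N * I * 1e-24 / (xi*Sigma_s))
p = exp(-1.2384e+22 * 166.1 * 1e-24 / 0.26)
p = 3.6652e-04

3.6652e-04


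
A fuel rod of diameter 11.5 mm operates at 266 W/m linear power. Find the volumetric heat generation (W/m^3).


r = D / 2 / 1000 = 11.5 / 2 / 1000 = 0.00575 m
q''' = q' / (pi * r^2)
q''' = 266 / (pi * 0.00575^2)
q''' = 2.5609e+06 W/m^3

2.5609e+06


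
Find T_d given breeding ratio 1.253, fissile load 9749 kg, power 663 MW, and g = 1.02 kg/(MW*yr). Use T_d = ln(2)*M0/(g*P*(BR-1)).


Breeding gain G = BR - 1 = 1.253 - 1 = 0.253
Fissile production rate = g * P * G = 1.02 * 663 * 0.253 = 171.09378 kg/yr
T_d = ln(2) * M0 / (g * P * G)
T_d = ln(2) * 9749 / 171.09378 = 39.496 yr

39.496


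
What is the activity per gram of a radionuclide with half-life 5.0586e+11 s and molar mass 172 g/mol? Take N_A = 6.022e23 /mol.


lambda = ln(2) / t_half = ln(2) / 5.0586e+11 = 1.370235e-12 /s
SA = lambda * N_A / M
SA = 1.370235e-12 * 6.022e23 / 172
SA = 4.7974e+09 Bq/g

4.7974e+09


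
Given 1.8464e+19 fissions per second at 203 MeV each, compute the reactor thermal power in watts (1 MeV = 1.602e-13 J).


P = fission_rate * E_MeV * 1.602e-13
P = 1.8464e+19 * 203 * 1.602e-13
P = 6.0046e+08 W

6.0046e+08


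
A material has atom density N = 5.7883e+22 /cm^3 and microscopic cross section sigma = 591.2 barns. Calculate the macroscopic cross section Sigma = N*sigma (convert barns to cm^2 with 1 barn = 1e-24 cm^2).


Sigma = N * sigma_barns * 1e-24
Sigma = 5.7883e+22 * 591.2 * 1e-24
Sigma = 34.220 /cm

34.220


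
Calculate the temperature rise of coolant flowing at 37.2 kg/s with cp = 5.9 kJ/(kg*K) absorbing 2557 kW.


dT = Q / (m_dot * cp)
dT = 2557 / (37.2 * 5.9)
dT = 11.650 C

11.650


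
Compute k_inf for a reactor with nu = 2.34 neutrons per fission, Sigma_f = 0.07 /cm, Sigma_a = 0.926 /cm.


k_inf = nu * Sigma_f / Sigma_a
k_inf = 2.34 * 0.07 / 0.926
k_inf = 0.17689

0.17689


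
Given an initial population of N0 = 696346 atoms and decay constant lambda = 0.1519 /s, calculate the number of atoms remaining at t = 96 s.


N = N0 * exp(-lambda * t)
N = 696346 * exp(-0.1519 * 96)
N = 0.32342

0.32342


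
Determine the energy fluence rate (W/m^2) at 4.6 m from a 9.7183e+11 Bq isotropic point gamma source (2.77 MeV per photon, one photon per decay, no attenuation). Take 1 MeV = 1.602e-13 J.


psi = A * E * 1.602e-13 / (4*pi*r^2)
psi = 9.7183e+11 * 2.77 * 1.602e-13 / (4*pi*4.6^2)
psi = 0.0016218 W/m^2

0.0016218


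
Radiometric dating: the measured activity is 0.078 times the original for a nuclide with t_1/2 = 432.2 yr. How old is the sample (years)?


lambda = ln(2) / t_half = ln(2) / 432.2 = 0.001603765 /yr
t = -ln(A/A0) / lambda
t = -ln(0.078) / 0.001603765
t = 1590.7 yr

1590.7


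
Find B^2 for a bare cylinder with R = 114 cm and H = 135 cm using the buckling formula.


B^2 = (2.405/R)^2 + (pi/H)^2
B^2 = (2.405/114)^2 + (pi/135)^2
B^2 = 9.8660e-04 /cm^2

9.8660e-04


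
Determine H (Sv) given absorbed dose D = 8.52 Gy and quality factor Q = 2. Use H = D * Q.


H = D * Q
H = 8.52 * 2
H = 17.040 Sv

17.040


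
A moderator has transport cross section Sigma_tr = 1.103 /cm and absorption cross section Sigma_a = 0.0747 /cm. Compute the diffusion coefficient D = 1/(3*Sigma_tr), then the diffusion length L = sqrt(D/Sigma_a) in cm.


D = 1 / (3 * Sigma_tr) = 1 / (3 * 1.103) = 0.3022061 cm
L = sqrt(D / Sigma_a)
L = sqrt(0.3022061 / 0.0747)
L = 2.0114 cm

2.0114


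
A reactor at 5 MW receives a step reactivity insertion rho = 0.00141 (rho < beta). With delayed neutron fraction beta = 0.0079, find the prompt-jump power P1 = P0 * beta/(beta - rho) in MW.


P1/P0 = beta / (beta - rho)
P1/P0 = 0.0079 / (0.0079 - 0.00141) = 1.217257
P1 = 5 * 1.217257 = 6.0863 MW

6.0863


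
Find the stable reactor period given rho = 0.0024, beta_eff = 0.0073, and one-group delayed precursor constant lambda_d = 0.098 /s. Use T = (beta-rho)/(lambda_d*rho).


T = (beta - rho) / (lambda_d * rho)
T = (0.0073 - 0.0024) / (0.098 * 0.0024)
T = 20.833 s

20.833


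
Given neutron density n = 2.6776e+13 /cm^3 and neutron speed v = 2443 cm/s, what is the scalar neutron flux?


phi = n * v
phi = 2.6776e+13 * 2443
phi = 6.5414e+16 /cm^2/s

6.5414e+16


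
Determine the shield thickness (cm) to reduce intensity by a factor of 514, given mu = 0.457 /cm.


x = ln(factor) / mu
x = ln(514) / 0.457
x = 13.659 cm

13.659


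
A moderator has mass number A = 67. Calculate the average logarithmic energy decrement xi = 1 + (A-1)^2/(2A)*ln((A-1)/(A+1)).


xi = 1 + (A-1)^2/(2A) * ln((A-1)/(A+1))
xi = 1 + (67-1)^2/(2*67) * ln((67-1)/(67 +1))
xi = 0.029556

0.029556


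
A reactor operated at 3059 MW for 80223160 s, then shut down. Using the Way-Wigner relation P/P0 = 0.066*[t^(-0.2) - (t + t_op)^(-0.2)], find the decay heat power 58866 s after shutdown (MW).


P/P0 = 0.066 * [t^(-0.2) - (t + t_op)^(-0.2)]
P/P0 = 0.066 * [58866^(-0.2) - (58866 + 80223160)^(-0.2)]
P/P0 = 0.066 * [0.1111801 - 0.02624680] = 0.005605598
P = 3059 * 0.005605598 = 17.148 MW

17.148


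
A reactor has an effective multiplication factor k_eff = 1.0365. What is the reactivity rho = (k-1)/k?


rho = (k_eff - 1) / k_eff
rho = (1.0365 - 1) / 1.0365
rho = 0.035215

0.035215


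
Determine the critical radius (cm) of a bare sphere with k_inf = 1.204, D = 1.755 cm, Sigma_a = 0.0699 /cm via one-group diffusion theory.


L^2 = D / Sigma_a = 1.755 / 0.0699 = 25.10730 cm^2
B_m^2 = (k_inf - 1) / L^2 = (1.204 - 1) / 25.10730 = 0.008125127 /cm^2
For a bare sphere: B_g = pi/R, so R_c = pi / sqrt(B_m^2)
R_c = pi / sqrt(0.008125127) = 34.853 cm

34.853


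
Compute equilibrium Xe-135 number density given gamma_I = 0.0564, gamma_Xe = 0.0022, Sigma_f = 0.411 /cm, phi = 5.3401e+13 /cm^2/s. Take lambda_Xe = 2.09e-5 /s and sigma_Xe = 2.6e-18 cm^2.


Xe_eq = (gamma_I + gamma_Xe) * Sigma_f * phi / (lambda_Xe + sigma_Xe * phi)
Numerator = (0.0564 + 0.0022) * 0.411 * 5.3401e+13 = 1.286142e+12
Denominator = 2.09e-5 + 2.6e-18 * 5.3401e+13 = 1.597426e-04
Xe_eq = 1.286142e+12 / 1.597426e-04 = 8.0513e+15 /cm^3

8.0513e+15


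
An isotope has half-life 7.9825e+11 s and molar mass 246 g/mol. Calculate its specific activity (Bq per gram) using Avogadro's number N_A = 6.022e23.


lambda = ln(2) / t_half = ln(2) / 7.9825e+11 = 8.683335e-13 /s
SA = lambda * N_A / M
SA = 8.683335e-13 * 6.022e23 / 246
SA = 2.1257e+09 Bq/g

2.1257e+09


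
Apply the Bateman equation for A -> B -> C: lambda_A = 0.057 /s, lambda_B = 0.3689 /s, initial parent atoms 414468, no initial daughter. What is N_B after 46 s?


N_B(t) = lambda_A * N_A0 / (lambda_B - lambda_A) * [exp(-lambda_A*t) - exp(-lambda_B*t)]
exp(-0.057*46) = 0.07265740; exp(-0.3689*46) = 4.268578e-08
N_B = 0.057 * 414468 / (0.3689 - 0.057) * (0.07265740 - 4.268578e-08)
N_B = 5503.4

5503.4


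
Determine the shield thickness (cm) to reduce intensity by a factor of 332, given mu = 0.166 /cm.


x = ln(factor) / mu
x = ln(332) / 0.166
x = 34.971 cm

34.971


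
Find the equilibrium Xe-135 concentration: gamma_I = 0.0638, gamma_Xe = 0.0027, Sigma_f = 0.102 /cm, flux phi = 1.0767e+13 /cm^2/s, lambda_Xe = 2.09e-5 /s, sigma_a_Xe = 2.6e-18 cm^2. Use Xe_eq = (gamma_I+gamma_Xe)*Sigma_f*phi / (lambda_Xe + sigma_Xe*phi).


Xe_eq = (gamma_I + gamma_Xe) * Sigma_f * phi / (lambda_Xe + sigma_Xe * phi)
Numerator = (0.0638 + 0.0027) * 0.102 * 1.0767e+13 = 7.303256e+10
Denominator = 2.09e-5 + 2.6e-18 * 1.0767e+13 = 4.889420e-05
Xe_eq = 7.303256e+10 / 4.889420e-05 = 1.4937e+15 /cm^3

1.4937e+15


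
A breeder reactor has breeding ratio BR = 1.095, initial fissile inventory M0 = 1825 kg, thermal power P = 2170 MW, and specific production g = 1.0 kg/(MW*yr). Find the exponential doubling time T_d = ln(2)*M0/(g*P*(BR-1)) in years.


Breeding gain G = BR - 1 = 1.095 - 1 = 0.095
Fissile production rate = g * P * G = 1.0 * 2170 * 0.095 = 206.15 kg/yr
T_d = ln(2) * M0 / (g * P * G)
T_d = ln(2) * 1825 / 206.15 = 6.1363 yr

6.1363


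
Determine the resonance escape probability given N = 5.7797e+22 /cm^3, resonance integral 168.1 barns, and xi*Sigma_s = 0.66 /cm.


p = exp(-N * I * 1e-24 / (xi*Sigma_s))
p = exp(-5.7797e+22 * 168.1 * 1e-24 / 0.66)
p = 4.0446e-07

4.0446e-07


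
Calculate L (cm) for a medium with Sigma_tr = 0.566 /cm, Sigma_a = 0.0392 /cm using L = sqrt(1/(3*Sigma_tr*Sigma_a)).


D = 1 / (3 * Sigma_tr) = 1 / (3 * 0.566) = 0.5889282 cm
L = sqrt(D / Sigma_a)
L = sqrt(0.5889282 / 0.0392)
L = 3.8760 cm

3.8760


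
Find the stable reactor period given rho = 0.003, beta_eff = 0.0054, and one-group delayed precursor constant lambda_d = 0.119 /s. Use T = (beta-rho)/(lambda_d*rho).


T = (beta - rho) / (lambda_d * rho)
T = (0.0054 - 0.003) / (0.119 * 0.003)
T = 6.7227 s

6.7227


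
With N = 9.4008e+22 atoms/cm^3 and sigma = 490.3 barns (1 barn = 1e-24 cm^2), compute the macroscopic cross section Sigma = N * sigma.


Sigma = N * sigma_barns * 1e-24
Sigma = 9.4008e+22 * 490.3 * 1e-24
Sigma = 46.092 /cm

46.092


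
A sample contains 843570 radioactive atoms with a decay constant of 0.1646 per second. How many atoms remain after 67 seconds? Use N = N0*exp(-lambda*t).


N = N0 * exp(-lambda * t)
N = 843570 * exp(-0.1646 * 67)
N = 13.697

13.697


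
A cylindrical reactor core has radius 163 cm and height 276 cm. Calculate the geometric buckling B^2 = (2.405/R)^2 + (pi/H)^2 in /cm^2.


B^2 = (2.405/R)^2 + (pi/H)^2
B^2 = (2.405/163)^2 + (pi/276)^2
B^2 = 3.4726e-04 /cm^2

3.4726e-04


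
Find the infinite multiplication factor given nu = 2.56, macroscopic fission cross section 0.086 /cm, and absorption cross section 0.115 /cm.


k_inf = nu * Sigma_f / Sigma_a
k_inf = 2.56 * 0.086 / 0.115
k_inf = 1.9144

1.9144


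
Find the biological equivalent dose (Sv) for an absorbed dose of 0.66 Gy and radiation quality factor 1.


H = D * Q
H = 0.66 * 1
H = 0.66000 Sv

0.66000


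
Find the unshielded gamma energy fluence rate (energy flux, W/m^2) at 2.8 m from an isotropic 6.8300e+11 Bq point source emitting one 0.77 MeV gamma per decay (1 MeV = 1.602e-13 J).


psi = A * E * 1.602e-13 / (4*pi*r^2)
psi = 6.8300e+11 * 0.77 * 1.602e-13 / (4*pi*2.8^2)
psi = 8.5516e-04 W/m^2

8.5516e-04


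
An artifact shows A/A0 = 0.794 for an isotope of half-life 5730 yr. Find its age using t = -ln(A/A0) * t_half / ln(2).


lambda = ln(2) / t_half = ln(2) / 5730 = 1.209681e-04 /yr
t = -ln(A/A0) / lambda
t = -ln(0.794) / 1.209681e-04
t = 1906.9 yr

1906.9


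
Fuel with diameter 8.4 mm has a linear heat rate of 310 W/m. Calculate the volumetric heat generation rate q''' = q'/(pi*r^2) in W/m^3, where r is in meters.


r = D / 2 / 1000 = 8.4 / 2 / 1000 = 0.0042 m
q''' = q' / (pi * r^2)
q''' = 310 / (pi * 0.0042^2)
q''' = 5.5939e+06 W/m^3

5.5939e+06


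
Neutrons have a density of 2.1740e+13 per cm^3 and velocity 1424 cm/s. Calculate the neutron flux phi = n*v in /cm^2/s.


phi = n * v
phi = 2.1740e+13 * 1424
phi = 3.0958e+16 /cm^2/s

3.0958e+16


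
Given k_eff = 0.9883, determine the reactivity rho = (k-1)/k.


rho = (k_eff - 1) / k_eff
rho = (0.9883 - 1) / 0.9883
rho = -0.011839

-0.011839


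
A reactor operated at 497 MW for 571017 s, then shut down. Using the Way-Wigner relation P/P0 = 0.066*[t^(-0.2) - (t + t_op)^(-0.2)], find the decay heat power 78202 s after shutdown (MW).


P/P0 = 0.066 * [t^(-0.2) - (t + t_op)^(-0.2)]
P/P0 = 0.066 * [78202^(-0.2) - (78202 + 571017)^(-0.2)]
P/P0 = 0.066 * [0.1050404 - 0.06878944] = 0.002392563
P = 497 * 0.002392563 = 1.1891 MW

1.1891


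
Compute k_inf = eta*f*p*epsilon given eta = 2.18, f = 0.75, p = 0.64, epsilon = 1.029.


k_inf = eta * f * p * epsilon
k_inf = 2.18 * 0.75 * 0.64 * 1.029
k_inf = 1.0767

1.0767


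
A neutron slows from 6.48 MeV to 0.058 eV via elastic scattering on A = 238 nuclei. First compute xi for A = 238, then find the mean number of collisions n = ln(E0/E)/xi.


xi = 1 + (A-1)^2/(2A)*ln((A-1)/(A+1)) = 0.008379872 (for A = 238)
n = ln(E0/E) / xi
n = ln(6.48e6 / 0.058) / 0.008379872
n = ln(1.117241e+08) / 0.008379872 = 2211.4

2211.4


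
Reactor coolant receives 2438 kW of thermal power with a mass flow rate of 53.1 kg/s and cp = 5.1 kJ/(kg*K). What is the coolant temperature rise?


dT = Q / (m_dot * cp)
dT = 2438 / (53.1 * 5.1)
dT = 9.0026 C

9.0026


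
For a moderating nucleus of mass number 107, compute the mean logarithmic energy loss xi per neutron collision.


xi = 1 + (A-1)^2/(2A) * ln((A-1)/(A+1))
xi = 1 + (107-1)^2/(2*107) * ln((107-1)/(107 +1))
xi = 0.018576

0.018576


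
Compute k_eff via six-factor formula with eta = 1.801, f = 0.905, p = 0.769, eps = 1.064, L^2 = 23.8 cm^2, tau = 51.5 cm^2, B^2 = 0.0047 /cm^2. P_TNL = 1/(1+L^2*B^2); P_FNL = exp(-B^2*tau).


k_inf = eta*f*p*eps = 1.801*0.905*0.769*1.064 = 1.333614
P_TNL = 1/(1 + L^2*B^2) = 1/(1 + 23.8*0.0047) = 0.8993938
P_FNL = exp(-B^2*tau) = exp(-0.0047*51.5) = 0.7850169
k_eff = k_inf * P_TNL * P_FNL = 1.333614 * 0.8993938 * 0.7850169
k_eff = 0.94158

0.94158


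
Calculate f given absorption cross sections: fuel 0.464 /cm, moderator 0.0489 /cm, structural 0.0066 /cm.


f = Sigma_a_fuel / (Sigma_a_fuel + Sigma_a_mod + Sigma_a_other)
f = 0.464 / (0.464 + 0.0489 + 0.0066)
f = 0.89317

0.89317


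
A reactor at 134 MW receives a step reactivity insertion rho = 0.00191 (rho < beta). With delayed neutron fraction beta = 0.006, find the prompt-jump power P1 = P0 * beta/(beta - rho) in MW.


P1/P0 = beta / (beta - rho)
P1/P0 = 0.006 / (0.006 - 0.00191) = 1.466993
P1 = 134 * 1.466993 = 196.58 MW

196.58


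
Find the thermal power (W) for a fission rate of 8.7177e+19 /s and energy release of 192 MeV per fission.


P = fission_rate * E_MeV * 1.602e-13
P = 8.7177e+19 * 192 * 1.602e-13
P = 2.6814e+09 W

2.6814e+09


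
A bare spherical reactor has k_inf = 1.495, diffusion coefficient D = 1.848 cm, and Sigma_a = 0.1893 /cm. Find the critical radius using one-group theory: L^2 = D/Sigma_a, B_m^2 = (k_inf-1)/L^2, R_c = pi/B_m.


L^2 = D / Sigma_a = 1.848 / 0.1893 = 9.762282 cm^2
B_m^2 = (k_inf - 1) / L^2 = (1.495 - 1) / 9.762282 = 0.05070536 /cm^2
For a bare sphere: B_g = pi/R, so R_c = pi / sqrt(B_m^2)
R_c = pi / sqrt(0.05070536) = 13.952 cm

13.952


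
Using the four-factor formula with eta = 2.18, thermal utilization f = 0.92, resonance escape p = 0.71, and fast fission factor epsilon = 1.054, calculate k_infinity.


k_inf = eta * f * p * epsilon
k_inf = 2.18 * 0.92 * 0.71 * 1.054
k_inf = 1.5009

1.5009


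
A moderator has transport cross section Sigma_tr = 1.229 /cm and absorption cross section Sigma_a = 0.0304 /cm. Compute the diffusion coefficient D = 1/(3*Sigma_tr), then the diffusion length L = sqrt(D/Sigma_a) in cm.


D = 1 / (3 * Sigma_tr) = 1 / (3 * 1.229) = 0.2712232 cm
L = sqrt(D / Sigma_a)
L = sqrt(0.2712232 / 0.0304)
L = 2.9869 cm

2.9869


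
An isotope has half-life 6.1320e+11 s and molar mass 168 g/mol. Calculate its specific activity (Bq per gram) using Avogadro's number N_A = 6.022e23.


lambda = ln(2) / t_half = ln(2) / 6.1320e+11 = 1.130377e-12 /s
SA = lambda * N_A / M
SA = 1.130377e-12 * 6.022e23 / 168
SA = 4.0519e+09 Bq/g

4.0519e+09


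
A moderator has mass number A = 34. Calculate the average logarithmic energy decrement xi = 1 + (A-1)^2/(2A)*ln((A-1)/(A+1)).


xi = 1 + (A-1)^2/(2A) * ln((A-1)/(A+1))
xi = 1 + (34-1)^2/(2*34) * ln((34-1)/(34 +1))
xi = 0.057687

0.057687


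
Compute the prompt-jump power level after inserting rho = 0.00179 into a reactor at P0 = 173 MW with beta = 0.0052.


P1/P0 = beta / (beta - rho)
P1/P0 = 0.0052 / (0.0052 - 0.00179) = 1.524927
P1 = 173 * 1.524927 = 263.81 MW

263.81


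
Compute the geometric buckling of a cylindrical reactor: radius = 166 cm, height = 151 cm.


B^2 = (2.405/R)^2 + (pi/H)^2
B^2 = (2.405/166)^2 + (pi/151)^2
B^2 = 6.4276e-04 /cm^2

6.4276e-04


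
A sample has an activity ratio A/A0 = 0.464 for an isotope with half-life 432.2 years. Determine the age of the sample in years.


lambda = ln(2) / t_half = ln(2) / 432.2 = 0.001603765 /yr
t = -ln(A/A0) / lambda
t = -ln(0.464) / 0.001603765
t = 478.79 yr

478.79


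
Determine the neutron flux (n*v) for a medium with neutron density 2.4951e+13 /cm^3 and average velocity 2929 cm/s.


phi = n * v
phi = 2.4951e+13 * 2929
phi = 7.3081e+16 /cm^2/s

7.3081e+16


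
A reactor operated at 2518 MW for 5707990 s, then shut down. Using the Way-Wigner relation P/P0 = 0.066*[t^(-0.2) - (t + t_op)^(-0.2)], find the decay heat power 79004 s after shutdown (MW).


P/P0 = 0.066 * [t^(-0.2) - (t + t_op)^(-0.2)]
P/P0 = 0.066 * [79004^(-0.2) - (79004 + 5707990)^(-0.2)]
P/P0 = 0.066 * [0.1048263 - 0.04441293] = 0.003987282
P = 2518 * 0.003987282 = 10.040 MW

10.040


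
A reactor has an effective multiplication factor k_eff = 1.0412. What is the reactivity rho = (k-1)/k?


rho = (k_eff - 1) / k_eff
rho = (1.0412 - 1) / 1.0412
rho = 0.039570

0.039570


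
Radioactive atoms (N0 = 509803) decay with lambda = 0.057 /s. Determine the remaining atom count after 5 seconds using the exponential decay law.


N = N0 * exp(-lambda * t)
N = 509803 * exp(-0.057 * 5)
N = 383379

383379


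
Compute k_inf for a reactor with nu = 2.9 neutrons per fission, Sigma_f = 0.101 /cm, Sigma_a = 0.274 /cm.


k_inf = nu * Sigma_f / Sigma_a
k_inf = 2.9 * 0.101 / 0.274
k_inf = 1.0690

1.0690


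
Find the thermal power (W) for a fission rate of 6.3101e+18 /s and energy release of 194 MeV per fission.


P = fission_rate * E_MeV * 1.602e-13
P = 6.3101e+18 * 194 * 1.602e-13
P = 1.9611e+08 W

1.9611e+08


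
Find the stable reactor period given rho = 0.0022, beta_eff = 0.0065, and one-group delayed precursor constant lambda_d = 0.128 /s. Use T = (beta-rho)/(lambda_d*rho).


T = (beta - rho) / (lambda_d * rho)
T = (0.0065 - 0.0022) / (0.128 * 0.0022)
T = 15.270 s

15.270


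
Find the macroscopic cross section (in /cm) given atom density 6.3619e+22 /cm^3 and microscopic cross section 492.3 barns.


Sigma = N * sigma_barns * 1e-24
Sigma = 6.3619e+22 * 492.3 * 1e-24
Sigma = 31.320 /cm

31.320


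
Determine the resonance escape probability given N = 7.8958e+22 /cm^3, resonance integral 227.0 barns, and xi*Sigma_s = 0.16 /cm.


p = exp(-N * I * 1e-24 / (xi*Sigma_s))
p = exp(-7.8958e+22 * 227.0 * 1e-24 / 0.16)
p = 2.2367e-49

2.2367e-49


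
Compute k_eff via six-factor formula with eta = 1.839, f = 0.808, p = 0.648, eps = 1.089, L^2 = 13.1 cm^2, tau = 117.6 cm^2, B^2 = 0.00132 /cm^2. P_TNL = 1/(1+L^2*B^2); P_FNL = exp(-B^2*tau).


k_inf = eta*f*p*eps = 1.839*0.808*0.648*1.089 = 1.048566
P_TNL = 1/(1 + L^2*B^2) = 1/(1 + 13.1*0.00132) = 0.9830019
P_FNL = exp(-B^2*tau) = exp(-0.00132*117.6) = 0.8562165
k_eff = k_inf * P_TNL * P_FNL = 1.048566 * 0.9830019 * 0.8562165
k_eff = 0.88254

0.88254


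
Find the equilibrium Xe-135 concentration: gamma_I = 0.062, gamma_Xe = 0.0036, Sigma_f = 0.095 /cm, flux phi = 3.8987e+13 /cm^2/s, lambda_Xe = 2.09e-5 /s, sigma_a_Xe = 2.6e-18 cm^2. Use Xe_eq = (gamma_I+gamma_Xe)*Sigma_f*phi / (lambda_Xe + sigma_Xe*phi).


Xe_eq = (gamma_I + gamma_Xe) * Sigma_f * phi / (lambda_Xe + sigma_Xe * phi)
Numerator = (0.062 + 0.0036) * 0.095 * 3.8987e+13 = 2.429670e+11
Denominator = 2.09e-5 + 2.6e-18 * 3.8987e+13 = 1.222662e-04
Xe_eq = 2.429670e+11 / 1.222662e-04 = 1.9872e+15 /cm^3

1.9872e+15


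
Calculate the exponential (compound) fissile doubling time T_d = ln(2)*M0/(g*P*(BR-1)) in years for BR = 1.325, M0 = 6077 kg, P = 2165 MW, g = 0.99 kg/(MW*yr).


Breeding gain G = BR - 1 = 1.325 - 1 = 0.325
Fissile production rate = g * P * G = 0.99 * 2165 * 0.325 = 696.58875 kg/yr
T_d = ln(2) * M0 / (g * P * G)
T_d = ln(2) * 6077 / 696.58875 = 6.0470 yr

6.0470


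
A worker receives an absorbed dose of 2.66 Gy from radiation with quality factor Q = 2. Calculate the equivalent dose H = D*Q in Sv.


H = D * Q
H = 2.66 * 2
H = 5.3200 Sv

5.3200


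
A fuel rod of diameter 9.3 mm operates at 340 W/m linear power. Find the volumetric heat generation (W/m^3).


r = D / 2 / 1000 = 9.3 / 2 / 1000 = 0.00465 m
q''' = q' / (pi * r^2)
q''' = 340 / (pi * 0.00465^2)
q''' = 5.0052e+06 W/m^3

5.0052e+06


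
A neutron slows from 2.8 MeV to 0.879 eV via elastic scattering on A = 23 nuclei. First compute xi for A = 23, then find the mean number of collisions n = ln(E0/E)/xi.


xi = 1 + (A-1)^2/(2A)*ln((A-1)/(A+1)) = 0.08448899 (for A = 23)
n = ln(E0/E) / xi
n = ln(2.8e6 / 0.879) / 0.08448899
n = ln(3.185438e+06) / 0.08448899 = 177.23

177.23


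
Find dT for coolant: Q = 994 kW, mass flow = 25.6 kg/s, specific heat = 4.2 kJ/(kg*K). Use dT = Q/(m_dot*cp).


dT = Q / (m_dot * cp)
dT = 994 / (25.6 * 4.2)
dT = 9.2448 C

9.2448


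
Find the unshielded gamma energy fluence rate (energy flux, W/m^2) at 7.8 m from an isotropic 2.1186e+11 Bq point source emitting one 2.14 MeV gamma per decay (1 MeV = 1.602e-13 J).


psi = A * E * 1.602e-13 / (4*pi*r^2)
psi = 2.1186e+11 * 2.14 * 1.602e-13 / (4*pi*7.8^2)
psi = 9.5001e-05 W/m^2

9.5001e-05


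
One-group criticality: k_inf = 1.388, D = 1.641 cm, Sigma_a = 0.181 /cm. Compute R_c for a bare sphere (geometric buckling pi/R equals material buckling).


L^2 = D / Sigma_a = 1.641 / 0.181 = 9.066298 cm^2
B_m^2 = (k_inf - 1) / L^2 = (1.388 - 1) / 9.066298 = 0.04279586 /cm^2
For a bare sphere: B_g = pi/R, so R_c = pi / sqrt(B_m^2)
R_c = pi / sqrt(0.04279586) = 15.186 cm

15.186


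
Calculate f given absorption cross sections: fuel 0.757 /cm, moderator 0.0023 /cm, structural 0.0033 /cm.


f = Sigma_a_fuel / (Sigma_a_fuel + Sigma_a_mod + Sigma_a_other)
f = 0.757 / (0.757 + 0.0023 + 0.0033)
f = 0.99266

0.99266


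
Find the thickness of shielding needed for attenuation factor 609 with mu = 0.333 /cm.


x = ln(factor) / mu
x = ln(609) / 0.333
x = 19.255 cm

19.255


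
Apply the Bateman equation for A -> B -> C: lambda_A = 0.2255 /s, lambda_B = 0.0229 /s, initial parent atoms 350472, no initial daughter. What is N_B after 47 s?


N_B(t) = lambda_A * N_A0 / (lambda_B - lambda_A) * [exp(-lambda_A*t) - exp(-lambda_B*t)]
exp(-0.2255*47) = 2.495341e-05; exp(-0.0229*47) = 0.3408544
N_B = 0.2255 * 350472 / (0.0229 - 0.2255) * (2.495341e-05 - 0.3408544)
N_B = 132953

132953


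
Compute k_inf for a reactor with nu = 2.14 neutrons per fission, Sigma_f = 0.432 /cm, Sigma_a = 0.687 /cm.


k_inf = nu * Sigma_f / Sigma_a
k_inf = 2.14 * 0.432 / 0.687
k_inf = 1.3457

1.3457


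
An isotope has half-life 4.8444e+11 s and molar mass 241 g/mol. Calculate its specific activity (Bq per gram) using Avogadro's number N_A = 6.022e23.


lambda = ln(2) / t_half = ln(2) / 4.8444e+11 = 1.430822e-12 /s
SA = lambda * N_A / M
SA = 1.430822e-12 * 6.022e23 / 241
SA = 3.5753e+09 Bq/g

3.5753e+09


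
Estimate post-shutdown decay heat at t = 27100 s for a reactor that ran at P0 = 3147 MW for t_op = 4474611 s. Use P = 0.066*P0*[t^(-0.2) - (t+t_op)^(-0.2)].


P/P0 = 0.066 * [t^(-0.2) - (t + t_op)^(-0.2)]
P/P0 = 0.066 * [27100^(-0.2) - (27100 + 4474611)^(-0.2)]
P/P0 = 0.066 * [0.1298393 - 0.04670082] = 0.005487140
P = 3147 * 0.005487140 = 17.268 MW

17.268


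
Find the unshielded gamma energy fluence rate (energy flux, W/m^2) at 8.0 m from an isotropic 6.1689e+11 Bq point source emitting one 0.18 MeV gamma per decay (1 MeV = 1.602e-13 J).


psi = A * E * 1.602e-13 / (4*pi*r^2)
psi = 6.1689e+11 * 0.18 * 1.602e-13 / (4*pi*8.0^2)
psi = 2.2118e-05 W/m^2

2.2118e-05


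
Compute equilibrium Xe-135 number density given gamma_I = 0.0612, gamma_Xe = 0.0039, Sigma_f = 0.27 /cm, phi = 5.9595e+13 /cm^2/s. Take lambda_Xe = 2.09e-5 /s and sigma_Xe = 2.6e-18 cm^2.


Xe_eq = (gamma_I + gamma_Xe) * Sigma_f * phi / (lambda_Xe + sigma_Xe * phi)
Numerator = (0.0612 + 0.0039) * 0.27 * 5.9595e+13 = 1.047501e+12
Denominator = 2.09e-5 + 2.6e-18 * 5.9595e+13 = 1.758470e-04
Xe_eq = 1.047501e+12 / 1.758470e-04 = 5.9569e+15 /cm^3

5.9569e+15


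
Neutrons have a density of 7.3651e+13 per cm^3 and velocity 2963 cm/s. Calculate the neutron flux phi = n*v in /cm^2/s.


phi = n * v
phi = 7.3651e+13 * 2963
phi = 2.1823e+17 /cm^2/s

2.1823e+17


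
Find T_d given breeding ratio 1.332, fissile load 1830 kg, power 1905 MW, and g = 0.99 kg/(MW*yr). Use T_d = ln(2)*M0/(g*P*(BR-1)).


Breeding gain G = BR - 1 = 1.332 - 1 = 0.332
Fissile production rate = g * P * G = 0.99 * 1905 * 0.332 = 626.1354 kg/yr
T_d = ln(2) * M0 / (g * P * G)
T_d = ln(2) * 1830 / 626.1354 = 2.0259 yr

2.0259


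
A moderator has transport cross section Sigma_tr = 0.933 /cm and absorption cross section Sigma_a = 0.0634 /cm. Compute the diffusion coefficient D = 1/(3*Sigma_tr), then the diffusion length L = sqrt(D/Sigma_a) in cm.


D = 1 / (3 * Sigma_tr) = 1 / (3 * 0.933) = 0.3572705 cm
L = sqrt(D / Sigma_a)
L = sqrt(0.3572705 / 0.0634)
L = 2.3739 cm

2.3739


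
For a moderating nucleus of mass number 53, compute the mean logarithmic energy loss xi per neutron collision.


xi = 1 + (A-1)^2/(2A) * ln((A-1)/(A+1))
xi = 1 + (53-1)^2/(2*53) * ln((53-1)/(53 +1))
xi = 0.037266

0.037266


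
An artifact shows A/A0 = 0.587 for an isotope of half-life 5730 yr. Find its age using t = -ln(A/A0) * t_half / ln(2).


lambda = ln(2) / t_half = ln(2) / 5730 = 1.209681e-04 /yr
t = -ln(A/A0) / lambda
t = -ln(0.587) / 1.209681e-04
t = 4403.9 yr

4403.9


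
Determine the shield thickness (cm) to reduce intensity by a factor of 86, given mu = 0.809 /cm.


x = ln(factor) / mu
x = ln(86) / 0.809
x = 5.5060 cm

5.5060


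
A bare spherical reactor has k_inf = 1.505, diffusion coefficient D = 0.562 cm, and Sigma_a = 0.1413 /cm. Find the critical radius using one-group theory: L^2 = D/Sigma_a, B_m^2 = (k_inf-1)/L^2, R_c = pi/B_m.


L^2 = D / Sigma_a = 0.562 / 0.1413 = 3.977353 cm^2
B_m^2 = (k_inf - 1) / L^2 = (1.505 - 1) / 3.977353 = 0.1269689 /cm^2
For a bare sphere: B_g = pi/R, so R_c = pi / sqrt(B_m^2)
R_c = pi / sqrt(0.1269689) = 8.8166 cm

8.8166


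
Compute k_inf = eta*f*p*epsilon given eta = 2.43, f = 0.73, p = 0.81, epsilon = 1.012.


k_inf = eta * f * p * epsilon
k_inf = 2.43 * 0.73 * 0.81 * 1.012
k_inf = 1.4541

1.4541


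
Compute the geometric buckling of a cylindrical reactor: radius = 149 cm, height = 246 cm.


B^2 = (2.405/R)^2 + (pi/H)^2
B^2 = (2.405/149)^2 + (pi/246)^2
B^2 = 4.2362e-04 /cm^2

4.2362e-04


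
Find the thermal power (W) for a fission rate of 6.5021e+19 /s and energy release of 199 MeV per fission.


P = fission_rate * E_MeV * 1.602e-13
P = 6.5021e+19 * 199 * 1.602e-13
P = 2.0729e+09 W

2.0729e+09


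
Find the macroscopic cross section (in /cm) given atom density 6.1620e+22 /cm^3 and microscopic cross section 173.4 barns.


Sigma = N * sigma_barns * 1e-24
Sigma = 6.1620e+22 * 173.4 * 1e-24
Sigma = 10.685 /cm

10.685


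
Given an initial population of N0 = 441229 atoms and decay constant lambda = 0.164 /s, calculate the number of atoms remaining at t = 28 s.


N = N0 * exp(-lambda * t)
N = 441229 * exp(-0.164 * 28)
N = 4470.8

4470.8


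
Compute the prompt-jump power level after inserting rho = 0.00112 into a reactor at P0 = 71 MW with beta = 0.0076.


P1/P0 = beta / (beta - rho)
P1/P0 = 0.0076 / (0.0076 - 0.00112) = 1.172840
P1 = 71 * 1.172840 = 83.272 MW

83.272


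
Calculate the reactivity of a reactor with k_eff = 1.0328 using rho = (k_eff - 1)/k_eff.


rho = (k_eff - 1) / k_eff
rho = (1.0328 - 1) / 1.0328
rho = 0.031758

0.031758


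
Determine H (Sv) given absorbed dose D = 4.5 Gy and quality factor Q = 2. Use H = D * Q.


H = D * Q
H = 4.5 * 2
H = 9.0000 Sv

9.0000


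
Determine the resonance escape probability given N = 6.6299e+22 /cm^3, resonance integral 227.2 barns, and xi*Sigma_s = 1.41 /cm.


p = exp(-N * I * 1e-24 / (xi*Sigma_s))
p = exp(-6.6299e+22 * 227.2 * 1e-24 / 1.41)
p = 2.2930e-05

2.2930e-05


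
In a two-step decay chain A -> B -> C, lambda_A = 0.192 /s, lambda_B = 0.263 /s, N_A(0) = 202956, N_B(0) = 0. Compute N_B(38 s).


N_B(t) = lambda_A * N_A0 / (lambda_B - lambda_A) * [exp(-lambda_A*t) - exp(-lambda_B*t)]
exp(-0.192*38) = 6.782463e-04; exp(-0.263*38) = 4.567315e-05
N_B = 0.192 * 202956 / (0.263 - 0.192) * (6.782463e-04 - 4.567315e-05)
N_B = 347.18

347.18


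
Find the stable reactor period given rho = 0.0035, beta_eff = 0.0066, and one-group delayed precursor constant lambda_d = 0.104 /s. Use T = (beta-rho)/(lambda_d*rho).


T = (beta - rho) / (lambda_d * rho)
T = (0.0066 - 0.0035) / (0.104 * 0.0035)
T = 8.5165 s

8.5165


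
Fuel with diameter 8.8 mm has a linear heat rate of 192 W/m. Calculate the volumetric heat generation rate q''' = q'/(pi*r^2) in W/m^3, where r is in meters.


r = D / 2 / 1000 = 8.8 / 2 / 1000 = 0.0044 m
q''' = q' / (pi * r^2)
q''' = 192 / (pi * 0.0044^2)
q''' = 3.1568e+06 W/m^3

3.1568e+06


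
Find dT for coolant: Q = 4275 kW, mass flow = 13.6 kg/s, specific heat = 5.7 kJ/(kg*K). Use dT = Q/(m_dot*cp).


dT = Q / (m_dot * cp)
dT = 4275 / (13.6 * 5.7)
dT = 55.147 C

55.147


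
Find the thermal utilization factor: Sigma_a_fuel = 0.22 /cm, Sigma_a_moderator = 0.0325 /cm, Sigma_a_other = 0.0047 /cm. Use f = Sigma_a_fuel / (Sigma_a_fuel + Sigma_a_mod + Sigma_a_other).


f = Sigma_a_fuel / (Sigma_a_fuel + Sigma_a_mod + Sigma_a_other)
f = 0.22 / (0.22 + 0.0325 + 0.0047)
f = 0.85537

0.85537


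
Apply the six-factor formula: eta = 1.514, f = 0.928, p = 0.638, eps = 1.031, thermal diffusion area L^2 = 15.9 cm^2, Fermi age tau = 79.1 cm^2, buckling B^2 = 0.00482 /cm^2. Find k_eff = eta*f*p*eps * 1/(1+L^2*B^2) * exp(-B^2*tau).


k_inf = eta*f*p*eps = 1.514*0.928*0.638*1.031 = 0.9241728
P_TNL = 1/(1 + L^2*B^2) = 1/(1 + 15.9*0.00482) = 0.9288173
P_FNL = exp(-B^2*tau) = exp(-0.00482*79.1) = 0.6829989
k_eff = k_inf * P_TNL * P_FNL = 0.9241728 * 0.9288173 * 0.6829989
k_eff = 0.58628

0.58628


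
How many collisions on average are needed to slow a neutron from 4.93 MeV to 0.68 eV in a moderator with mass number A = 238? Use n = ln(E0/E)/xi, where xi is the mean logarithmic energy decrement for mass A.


xi = 1 + (A-1)^2/(2A)*ln((A-1)/(A+1)) = 0.008379872 (for A = 238)
n = ln(E0/E) / xi
n = ln(4.93e6 / 0.68) / 0.008379872
n = ln(7.250000e+06) / 0.008379872 = 1885.1

1885.1


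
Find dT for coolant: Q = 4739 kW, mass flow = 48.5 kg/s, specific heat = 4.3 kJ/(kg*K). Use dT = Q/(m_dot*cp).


dT = Q / (m_dot * cp)
dT = 4739 / (48.5 * 4.3)
dT = 22.724 C

22.724


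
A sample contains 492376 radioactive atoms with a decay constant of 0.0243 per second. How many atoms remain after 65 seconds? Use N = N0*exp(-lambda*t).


N = N0 * exp(-lambda * t)
N = 492376 * exp(-0.0243 * 65)
N = 101468

101468


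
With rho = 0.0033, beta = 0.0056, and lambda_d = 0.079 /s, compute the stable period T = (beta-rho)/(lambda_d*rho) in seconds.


T = (beta - rho) / (lambda_d * rho)
T = (0.0056 - 0.0033) / (0.079 * 0.0033)
T = 8.8224 s

8.8224


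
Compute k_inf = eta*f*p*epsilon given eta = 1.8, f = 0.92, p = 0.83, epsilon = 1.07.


k_inf = eta * f * p * epsilon
k_inf = 1.8 * 0.92 * 0.83 * 1.07
k_inf = 1.4707

1.4707


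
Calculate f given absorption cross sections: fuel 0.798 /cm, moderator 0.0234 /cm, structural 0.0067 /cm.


f = Sigma_a_fuel / (Sigma_a_fuel + Sigma_a_mod + Sigma_a_other)
f = 0.798 / (0.798 + 0.0234 + 0.0067)
f = 0.96365

0.96365


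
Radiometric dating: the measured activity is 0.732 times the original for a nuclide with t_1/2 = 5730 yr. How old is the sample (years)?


lambda = ln(2) / t_half = ln(2) / 5730 = 1.209681e-04 /yr
t = -ln(A/A0) / lambda
t = -ln(0.732) / 1.209681e-04
t = 2579.0 yr

2579.0


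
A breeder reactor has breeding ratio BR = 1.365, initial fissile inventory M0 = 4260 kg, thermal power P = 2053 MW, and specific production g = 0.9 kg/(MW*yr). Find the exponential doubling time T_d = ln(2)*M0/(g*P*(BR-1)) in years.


Breeding gain G = BR - 1 = 1.365 - 1 = 0.365
Fissile production rate = g * P * G = 0.9 * 2053 * 0.365 = 674.4105 kg/yr
T_d = ln(2) * M0 / (g * P * G)
T_d = ln(2) * 4260 / 674.4105 = 4.3784 yr

4.3784


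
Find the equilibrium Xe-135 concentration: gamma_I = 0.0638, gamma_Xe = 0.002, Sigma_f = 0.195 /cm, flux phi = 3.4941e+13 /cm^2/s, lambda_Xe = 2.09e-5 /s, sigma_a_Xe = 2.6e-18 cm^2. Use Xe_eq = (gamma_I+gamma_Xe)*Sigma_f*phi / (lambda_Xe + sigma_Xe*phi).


Xe_eq = (gamma_I + gamma_Xe) * Sigma_f * phi / (lambda_Xe + sigma_Xe * phi)
Numerator = (0.0638 + 0.002) * 0.195 * 3.4941e+13 = 4.483280e+11
Denominator = 2.09e-5 + 2.6e-18 * 3.4941e+13 = 1.117466e-04
Xe_eq = 4.483280e+11 / 1.117466e-04 = 4.0120e+15 /cm^3

4.0120e+15


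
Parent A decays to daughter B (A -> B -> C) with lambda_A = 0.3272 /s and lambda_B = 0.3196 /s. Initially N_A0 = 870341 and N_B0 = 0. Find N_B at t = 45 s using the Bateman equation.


N_B(t) = lambda_A * N_A0 / (lambda_B - lambda_A) * [exp(-lambda_A*t) - exp(-lambda_B*t)]
exp(-0.3272*45) = 4.031327e-07; exp(-0.3196*45) = 5.675142e-07
N_B = 0.3272 * 870341 / (0.3196 - 0.3272) * (4.031327e-07 - 5.675142e-07)
N_B = 6.1595

6.1595


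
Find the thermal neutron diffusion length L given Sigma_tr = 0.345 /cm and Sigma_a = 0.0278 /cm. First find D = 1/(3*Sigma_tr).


D = 1 / (3 * Sigma_tr) = 1 / (3 * 0.345) = 0.9661836 cm
L = sqrt(D / Sigma_a)
L = sqrt(0.9661836 / 0.0278)
L = 5.8953 cm

5.8953


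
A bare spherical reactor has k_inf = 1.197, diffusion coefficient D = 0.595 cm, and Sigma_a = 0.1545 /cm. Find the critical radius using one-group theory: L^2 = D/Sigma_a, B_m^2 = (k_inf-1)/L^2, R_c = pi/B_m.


L^2 = D / Sigma_a = 0.595 / 0.1545 = 3.851133 cm^2
B_m^2 = (k_inf - 1) / L^2 = (1.197 - 1) / 3.851133 = 0.05115378 /cm^2
For a bare sphere: B_g = pi/R, so R_c = pi / sqrt(B_m^2)
R_c = pi / sqrt(0.05115378) = 13.890 cm

13.890


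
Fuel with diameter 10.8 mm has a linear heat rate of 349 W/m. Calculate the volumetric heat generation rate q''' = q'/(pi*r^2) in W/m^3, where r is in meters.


r = D / 2 / 1000 = 10.8 / 2 / 1000 = 0.0054 m
q''' = q' / (pi * r^2)
q''' = 349 / (pi * 0.0054^2)
q''' = 3.8097e+06 W/m^3

3.8097e+06


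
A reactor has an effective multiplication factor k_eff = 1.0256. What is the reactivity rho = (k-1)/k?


rho = (k_eff - 1) / k_eff
rho = (1.0256 - 1) / 1.0256
rho = 0.024961

0.024961


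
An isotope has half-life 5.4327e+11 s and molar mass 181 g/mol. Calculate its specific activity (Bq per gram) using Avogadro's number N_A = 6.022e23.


lambda = ln(2) / t_half = ln(2) / 5.4327e+11 = 1.275880e-12 /s
SA = lambda * N_A / M
SA = 1.275880e-12 * 6.022e23 / 181
SA = 4.2449e+09 Bq/g

4.2449e+09


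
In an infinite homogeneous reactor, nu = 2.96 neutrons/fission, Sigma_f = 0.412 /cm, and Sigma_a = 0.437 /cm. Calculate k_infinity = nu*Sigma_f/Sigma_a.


k_inf = nu * Sigma_f / Sigma_a
k_inf = 2.96 * 0.412 / 0.437
k_inf = 2.7907

2.7907


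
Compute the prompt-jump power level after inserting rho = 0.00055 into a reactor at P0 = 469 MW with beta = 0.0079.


P1/P0 = beta / (beta - rho)
P1/P0 = 0.0079 / (0.0079 - 0.00055) = 1.074830
P1 = 469 * 1.074830 = 504.10 MW

504.10


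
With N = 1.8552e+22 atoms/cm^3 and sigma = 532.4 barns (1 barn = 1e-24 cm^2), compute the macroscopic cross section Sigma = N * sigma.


Sigma = N * sigma_barns * 1e-24
Sigma = 1.8552e+22 * 532.4 * 1e-24
Sigma = 9.8771 /cm

9.8771


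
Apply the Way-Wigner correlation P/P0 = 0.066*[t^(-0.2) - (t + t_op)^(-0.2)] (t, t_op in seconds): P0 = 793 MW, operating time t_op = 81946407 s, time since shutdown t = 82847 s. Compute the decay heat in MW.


P/P0 = 0.066 * [t^(-0.2) - (t + t_op)^(-0.2)]
P/P0 = 0.066 * [82847^(-0.2) - (82847 + 81946407)^(-0.2)]
P/P0 = 0.066 * [0.1038352 - 0.02613402] = 0.005128278
P = 793 * 0.005128278 = 4.0667 MW

4.0667


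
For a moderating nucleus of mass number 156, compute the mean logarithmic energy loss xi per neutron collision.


xi = 1 + (A-1)^2/(2A) * ln((A-1)/(A+1))
xi = 1 + (156-1)^2/(2*156) * ln((156-1)/(156 +1))
xi = 0.012766

0.012766


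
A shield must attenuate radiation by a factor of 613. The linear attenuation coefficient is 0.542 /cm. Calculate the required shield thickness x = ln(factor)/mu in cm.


x = ln(factor) / mu
x = ln(613) / 0.542
x = 11.842 cm

11.842


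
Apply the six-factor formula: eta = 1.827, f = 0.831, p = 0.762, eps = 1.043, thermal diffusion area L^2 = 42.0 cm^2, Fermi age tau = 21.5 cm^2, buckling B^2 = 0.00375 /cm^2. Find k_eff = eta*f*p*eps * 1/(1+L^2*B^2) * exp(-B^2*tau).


k_inf = eta*f*p*eps = 1.827*0.831*0.762*1.043 = 1.206643
P_TNL = 1/(1 + L^2*B^2) = 1/(1 + 42.0*0.00375) = 0.8639309
P_FNL = exp(-B^2*tau) = exp(-0.00375*21.5) = 0.9225396
k_eff = k_inf * P_TNL * P_FNL = 1.206643 * 0.8639309 * 0.9225396
k_eff = 0.96171

0.96171


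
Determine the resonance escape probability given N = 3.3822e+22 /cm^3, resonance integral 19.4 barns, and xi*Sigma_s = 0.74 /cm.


p = exp(-N * I * 1e-24 / (xi*Sigma_s))
p = exp(-3.3822e+22 * 19.4 * 1e-24 / 0.74)
p = 0.41202

0.41202


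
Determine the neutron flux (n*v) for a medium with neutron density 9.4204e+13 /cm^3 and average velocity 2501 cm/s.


phi = n * v
phi = 9.4204e+13 * 2501
phi = 2.3560e+17 /cm^2/s

2.3560e+17
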